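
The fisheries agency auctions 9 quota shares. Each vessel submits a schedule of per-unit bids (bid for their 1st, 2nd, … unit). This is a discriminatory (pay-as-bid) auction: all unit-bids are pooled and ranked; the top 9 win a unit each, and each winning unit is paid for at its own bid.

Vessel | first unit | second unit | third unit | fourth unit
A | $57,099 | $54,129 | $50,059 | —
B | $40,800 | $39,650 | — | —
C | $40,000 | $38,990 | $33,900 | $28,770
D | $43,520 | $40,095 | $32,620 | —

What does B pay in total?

Merging the schedules and taking the best 9: 57,099 (A-1), 54,129 (A-2), 50,059 (A-3), 43,520 (D-1), 40,800 (B-1), 40,095 (D-2), 40,000 (C-1), 39,650 (B-2), 38,990 (C-2)
Next rejected bid: $33,900 (not a price — pay-as-bid).
B's winning unit-bids: 40,800 + 39,650 = $80,450.

B pays $80,450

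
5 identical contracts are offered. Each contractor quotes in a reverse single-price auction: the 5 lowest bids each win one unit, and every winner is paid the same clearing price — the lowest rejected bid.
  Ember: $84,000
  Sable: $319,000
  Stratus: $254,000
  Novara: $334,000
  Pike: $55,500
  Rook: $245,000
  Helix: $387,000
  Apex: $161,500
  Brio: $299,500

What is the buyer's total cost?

Sorting: 55,500 (Pike), 84,000 (Ember), 161,500 (Apex), 245,000 (Rook), 254,000 (Stratus), 299,500 (Brio), 319,000 (Sable), …
The 5 lowest are Pike, Ember, Apex, Rook, Stratus.
First losing bid is Brio's $299,500, which sets the uniform price.
Total cost = 5 × $299,500 = $1,497,500.

Total cost: $1,497,500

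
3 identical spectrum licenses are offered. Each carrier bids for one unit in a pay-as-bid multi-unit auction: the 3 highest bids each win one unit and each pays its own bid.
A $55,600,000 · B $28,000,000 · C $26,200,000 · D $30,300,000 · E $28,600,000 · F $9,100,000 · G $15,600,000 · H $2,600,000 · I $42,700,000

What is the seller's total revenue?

Ordering the bids: 55,600,000 (A), 42,700,000 (I), 30,300,000 (D), 28,600,000 (E), 28,000,000 (B), …
Top 3: A, I, D.
Total revenue = 55,600,000 + 42,700,000 + 30,300,000 = $128,600,000.

Total revenue: $128,600,000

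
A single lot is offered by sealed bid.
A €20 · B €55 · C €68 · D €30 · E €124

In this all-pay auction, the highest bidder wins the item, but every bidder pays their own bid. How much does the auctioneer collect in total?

Total revenue: €297

Sorting bids: 124 (E) > 68 (C) > 55 (B) > 30 (D) > 20 (A)
Every bidder forfeits their bid regardless of winning.
Revenue = 20 + 55 + 68 + 30 + 124 = €297.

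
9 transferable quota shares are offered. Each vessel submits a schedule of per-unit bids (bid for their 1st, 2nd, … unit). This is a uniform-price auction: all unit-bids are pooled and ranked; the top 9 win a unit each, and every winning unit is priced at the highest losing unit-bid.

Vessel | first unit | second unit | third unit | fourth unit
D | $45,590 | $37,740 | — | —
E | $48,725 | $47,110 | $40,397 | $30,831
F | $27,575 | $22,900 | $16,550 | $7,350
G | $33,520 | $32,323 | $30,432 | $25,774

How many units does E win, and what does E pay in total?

Merging the schedules and taking the best 9: 48,725 (E-1), 47,110 (E-2), 45,590 (D-1), 40,397 (E-3), 37,740 (D-2), 33,520 (G-1), 32,323 (G-2), 30,831 (E-4), 30,432 (G-3)
First bid not allocated: $27,575.
E wins 4 unit(s) at $27,575 each.

E: 4 units, pays $110,300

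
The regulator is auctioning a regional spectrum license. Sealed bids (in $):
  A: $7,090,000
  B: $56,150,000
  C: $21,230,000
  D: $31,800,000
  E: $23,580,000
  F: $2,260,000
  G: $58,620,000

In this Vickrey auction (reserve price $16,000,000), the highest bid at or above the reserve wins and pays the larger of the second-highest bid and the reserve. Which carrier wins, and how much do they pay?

Vickrey auction (reserve price $16,000,000): the highest bid at or above the reserve wins and pays the larger of the second-highest bid and the reserve.
Bids ranked: 58,620,000 (G) > 56,150,000 (B) > 31,800,000 (D) > 23,580,000 (E) > 21,230,000 (C) > 7,090,000 (A) > …
G has the top bid at or above the reserve ($58,620,000).
Second-highest bid $56,150,000 exceeds the reserve $16,000,000 → payment $56,150,000.

G pays $56,150,000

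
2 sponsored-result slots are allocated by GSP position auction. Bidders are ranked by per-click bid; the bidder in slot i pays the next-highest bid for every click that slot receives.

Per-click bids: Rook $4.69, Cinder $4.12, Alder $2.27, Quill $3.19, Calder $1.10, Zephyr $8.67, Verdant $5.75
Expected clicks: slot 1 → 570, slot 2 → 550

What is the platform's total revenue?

Sorting advertisers: $8.67 (Zephyr) > $5.75 (Verdant) > $4.69 (Rook) > …
Slot 1: Zephyr pays $5.75 × 570 = $3277.50
Slot 2: Verdant pays $4.69 × 550 = $2579.50
Total = $5857.00

Total revenue: $5857.00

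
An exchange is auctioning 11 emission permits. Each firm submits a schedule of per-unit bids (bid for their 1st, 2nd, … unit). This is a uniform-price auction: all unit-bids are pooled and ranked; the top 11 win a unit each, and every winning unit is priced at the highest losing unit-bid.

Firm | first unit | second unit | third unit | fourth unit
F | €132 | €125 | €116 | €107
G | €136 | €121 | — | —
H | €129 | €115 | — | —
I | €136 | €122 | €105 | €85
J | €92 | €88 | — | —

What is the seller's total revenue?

Merging the schedules and taking the best 11: 136 (G-1), 136 (I-1), 132 (F-1), 129 (H-1), 125 (F-2), 122 (I-2), 121 (G-2), 116 (F-3), 115 (H-2), 107 (F-4), 105 (I-3)
The (k+1)-th unit-bid is €92.
Allocation: F 4, G 2, H 2, I 3. Every unit priced at €92.
Revenue = 11 × 92 = €1,012.

Total revenue: €1,012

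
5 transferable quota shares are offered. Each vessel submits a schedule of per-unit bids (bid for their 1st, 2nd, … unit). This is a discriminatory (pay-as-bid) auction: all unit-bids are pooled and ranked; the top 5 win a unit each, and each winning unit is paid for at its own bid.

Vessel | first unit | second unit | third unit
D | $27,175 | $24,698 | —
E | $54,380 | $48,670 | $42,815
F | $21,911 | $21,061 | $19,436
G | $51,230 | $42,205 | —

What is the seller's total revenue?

Total revenue: $239,300

Merging the schedules and taking the best 5: 54,380 (E-1), 51,230 (G-1), 48,670 (E-2), 42,815 (E-3), 42,205 (G-2)
Next rejected bid: $27,175 (not a price — pay-as-bid).
Each winning unit pays its own bid.
Revenue = 54,380 + 51,230 + 48,670 + 42,815 + 42,205 = $239,300.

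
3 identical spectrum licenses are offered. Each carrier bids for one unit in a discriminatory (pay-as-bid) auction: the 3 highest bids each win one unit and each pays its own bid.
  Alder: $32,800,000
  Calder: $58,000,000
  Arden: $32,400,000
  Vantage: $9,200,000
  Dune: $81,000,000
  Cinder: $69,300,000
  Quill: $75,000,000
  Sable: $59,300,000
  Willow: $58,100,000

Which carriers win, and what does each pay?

Dune $81,000,000, Quill $75,000,000, Cinder $69,300,000

Ordering the bids: 81,000,000 (Dune), 75,000,000 (Quill), 69,300,000 (Cinder), 59,300,000 (Sable), 58,100,000 (Willow), …
Winners (3 units): Dune, Quill, Cinder.
Each winner pays its own bid: Dune $81,000,000, Quill $75,000,000, Cinder $69,300,000.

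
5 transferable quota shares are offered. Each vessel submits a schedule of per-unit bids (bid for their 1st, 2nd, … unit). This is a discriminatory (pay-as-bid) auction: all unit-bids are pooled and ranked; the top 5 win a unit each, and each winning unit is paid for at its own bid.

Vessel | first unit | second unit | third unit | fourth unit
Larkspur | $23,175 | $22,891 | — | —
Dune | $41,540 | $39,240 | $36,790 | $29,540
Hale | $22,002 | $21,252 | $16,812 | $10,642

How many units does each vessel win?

Merging the schedules and taking the best 5: 41,540 (Dune-1), 39,240 (Dune-2), 36,790 (Dune-3), 29,540 (Dune-4), 23,175 (Larkspur-1)
Next rejected bid: $22,891 (not a price — pay-as-bid).
Allocation: Dune 4, Larkspur 1.

Dune 4, Larkspur 1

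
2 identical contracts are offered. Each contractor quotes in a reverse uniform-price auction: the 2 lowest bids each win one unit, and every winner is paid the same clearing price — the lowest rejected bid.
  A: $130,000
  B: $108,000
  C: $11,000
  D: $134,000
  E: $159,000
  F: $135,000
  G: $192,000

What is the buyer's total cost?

Bids ranked low→high: 11,000 (C), 108,000 (B), 130,000 (A), 134,000 (D), …
Winners (2 units): C, B.
Lowest unsuccessful bid: $130,000 → clearing price.
Total cost = 2 × $130,000 = $260,000.

Total cost: $260,000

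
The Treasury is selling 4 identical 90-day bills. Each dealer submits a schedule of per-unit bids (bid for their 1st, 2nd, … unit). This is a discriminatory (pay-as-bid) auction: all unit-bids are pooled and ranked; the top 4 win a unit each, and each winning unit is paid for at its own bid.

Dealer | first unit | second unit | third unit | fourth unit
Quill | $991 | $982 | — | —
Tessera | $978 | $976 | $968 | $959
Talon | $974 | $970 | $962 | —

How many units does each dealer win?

Quill 2, Tessera 2

Pooled unit-bids ranked (top 4): 991 (Quill-1), 982 (Quill-2), 978 (Tessera-1), 976 (Tessera-2)
Next rejected bid: $974 (not a price — pay-as-bid).
Allocation: Quill 2, Tessera 2.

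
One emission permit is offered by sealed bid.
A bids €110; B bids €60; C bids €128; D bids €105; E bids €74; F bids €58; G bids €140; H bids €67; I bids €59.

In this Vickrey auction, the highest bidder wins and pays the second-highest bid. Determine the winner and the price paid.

G pays €128

Vickrey auction: the highest bidder wins and pays the second-highest bid.
Bids in order: 140 (G) > 128 (C) > 110 (A) > 105 (D) > 74 (E) > 67 (H) > …
G is highest; pays the second-highest bid, €128.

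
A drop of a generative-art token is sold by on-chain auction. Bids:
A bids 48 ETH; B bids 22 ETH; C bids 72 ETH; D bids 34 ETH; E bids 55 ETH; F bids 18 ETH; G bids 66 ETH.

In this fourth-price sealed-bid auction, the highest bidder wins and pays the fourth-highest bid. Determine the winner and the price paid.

C pays 48 ETH

Rule: the highest bidder wins and pays the fourth-highest bid.
Sorting bids: 72 (C) > 66 (G) > 55 (E) > 48 (A) > 34 (D) > 22 (B) > …
C wins; payment is bid #4 in the ranking = 48 ETH.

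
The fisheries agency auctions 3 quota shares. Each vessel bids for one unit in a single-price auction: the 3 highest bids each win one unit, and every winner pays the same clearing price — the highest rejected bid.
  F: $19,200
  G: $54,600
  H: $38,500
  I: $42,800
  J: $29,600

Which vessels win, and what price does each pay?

G, I, H; each pays $29,600

Sorting: 54,600 (G), 42,800 (I), 38,500 (H), 29,600 (J), 19,200 (F)
Winners (3 units): G, I, H.
First losing bid is J's $29,600, which sets the uniform price.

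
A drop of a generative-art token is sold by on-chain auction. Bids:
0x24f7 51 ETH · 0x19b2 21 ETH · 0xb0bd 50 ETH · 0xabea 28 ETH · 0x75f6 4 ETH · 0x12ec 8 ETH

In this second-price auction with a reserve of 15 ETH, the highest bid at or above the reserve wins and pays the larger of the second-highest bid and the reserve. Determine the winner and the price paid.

Bids in order: 51 (0x24f7) > 50 (0xb0bd) > 28 (0xabea) > 21 (0x19b2) > 8 (0x12ec) > 4 (0x75f6)
Highest eligible bid: 0x24f7 at 51 ETH.
max(second-highest 50 ETH, reserve 15 ETH) = 50 ETH; the reserve does not bind.

0x24f7 pays 50 ETH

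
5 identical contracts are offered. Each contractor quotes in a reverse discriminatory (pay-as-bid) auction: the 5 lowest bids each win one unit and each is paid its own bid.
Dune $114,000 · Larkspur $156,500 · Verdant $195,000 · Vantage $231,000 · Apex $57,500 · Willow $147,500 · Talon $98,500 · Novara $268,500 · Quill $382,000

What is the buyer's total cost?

Ordering the bids: 57,500 (Apex), 98,500 (Talon), 114,000 (Dune), 147,500 (Willow), 156,500 (Larkspur), 195,000 (Verdant), 231,000 (Vantage), …
Winners (5 units): Apex, Talon, Dune, Willow, Larkspur.
Total cost = 57,500 + 98,500 + 114,000 + 147,500 + 156,500 = $574,000.

Total cost: $574,000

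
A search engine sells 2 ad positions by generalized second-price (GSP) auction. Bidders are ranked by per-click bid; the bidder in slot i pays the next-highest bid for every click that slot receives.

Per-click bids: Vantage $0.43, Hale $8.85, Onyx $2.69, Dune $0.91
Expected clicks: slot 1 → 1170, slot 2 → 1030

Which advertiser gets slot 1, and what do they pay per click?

Hale; $2.69 per click

Ranked by bid: $8.85 (Hale) > $2.69 (Onyx) > $0.91 (Dune) > …
Slot 1 goes to the first-ranked bidder, Hale, who pays the next bid down: $2.69/click.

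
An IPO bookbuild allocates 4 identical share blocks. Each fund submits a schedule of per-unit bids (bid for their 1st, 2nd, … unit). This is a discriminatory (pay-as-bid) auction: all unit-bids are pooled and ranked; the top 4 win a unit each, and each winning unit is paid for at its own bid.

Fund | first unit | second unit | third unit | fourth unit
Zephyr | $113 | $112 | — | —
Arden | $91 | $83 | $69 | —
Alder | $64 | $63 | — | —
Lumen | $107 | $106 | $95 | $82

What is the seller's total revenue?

Merging the schedules and taking the best 4: 113 (Zephyr-1), 112 (Zephyr-2), 107 (Lumen-1), 106 (Lumen-2)
Next rejected bid: $95 (not a price — pay-as-bid).
Each winning unit pays its own bid.
Revenue = 113 + 112 + 107 + 106 = $438.

Total revenue: $438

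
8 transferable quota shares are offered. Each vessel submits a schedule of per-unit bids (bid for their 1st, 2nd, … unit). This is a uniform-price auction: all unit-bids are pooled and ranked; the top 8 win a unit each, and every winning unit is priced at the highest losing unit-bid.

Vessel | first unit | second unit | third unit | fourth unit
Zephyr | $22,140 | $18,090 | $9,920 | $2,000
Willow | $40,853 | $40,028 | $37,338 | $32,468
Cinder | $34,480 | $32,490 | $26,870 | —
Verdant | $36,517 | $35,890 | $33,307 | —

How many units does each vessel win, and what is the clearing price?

Cinder 2, Verdant 3, Willow 3; clearing price $32,468

Merging the schedules and taking the best 8: 40,853 (Willow-1), 40,028 (Willow-2), 37,338 (Willow-3), 36,517 (Verdant-1), 35,890 (Verdant-2), 34,480 (Cinder-1), 33,307 (Verdant-3), 32,490 (Cinder-2)
Highest rejected unit-bid = $32,468.
Allocation: Cinder 2, Verdant 3, Willow 3.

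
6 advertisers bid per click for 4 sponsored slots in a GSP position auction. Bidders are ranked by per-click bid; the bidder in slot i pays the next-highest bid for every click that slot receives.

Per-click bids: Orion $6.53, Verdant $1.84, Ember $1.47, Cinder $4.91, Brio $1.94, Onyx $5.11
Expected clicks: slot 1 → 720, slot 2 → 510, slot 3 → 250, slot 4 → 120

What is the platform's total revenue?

Total revenue: $6889.10

Per-click bids in order: $6.53 (Orion) > $5.11 (Onyx) > $4.91 (Cinder) > $1.94 (Brio) > $1.84 (Verdant) > …
Slot 1: Orion pays $5.11 × 720 = $3679.20
Slot 2: Onyx pays $4.91 × 510 = $2504.10
Slot 3: Cinder pays $1.94 × 250 = $485.00
Slot 4: Brio pays $1.84 × 120 = $220.80
Total = $6889.10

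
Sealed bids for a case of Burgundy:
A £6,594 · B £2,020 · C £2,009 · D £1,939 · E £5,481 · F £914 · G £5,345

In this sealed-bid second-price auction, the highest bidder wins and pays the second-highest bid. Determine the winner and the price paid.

Rule: the highest bidder wins and pays the second-highest bid.
Bids ranked: 6,594 (A) > 5,481 (E) > 5,345 (G) > 2,020 (B) > 2,009 (C) > 1,939 (D) > …
A wins with the highest bid; price is set by the runner-up at £5,481.

A pays £5,481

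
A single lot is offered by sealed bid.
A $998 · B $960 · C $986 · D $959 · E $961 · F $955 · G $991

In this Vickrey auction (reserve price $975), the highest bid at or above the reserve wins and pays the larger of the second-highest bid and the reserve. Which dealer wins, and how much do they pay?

Rule: the highest bid at or above the reserve wins and pays the larger of the second-highest bid and the reserve.
Bids ranked: 998 (A) > 991 (G) > 986 (C) > 961 (E) > 960 (B) > 959 (D) > …
A has the top bid at or above the reserve ($998).
max(second-highest $991, reserve $975) = $991; the reserve does not bind.

A pays $991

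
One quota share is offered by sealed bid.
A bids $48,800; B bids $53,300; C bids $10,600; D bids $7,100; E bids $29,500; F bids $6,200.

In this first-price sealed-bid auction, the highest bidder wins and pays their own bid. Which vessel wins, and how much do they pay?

Rule: the highest bidder wins and pays their own bid.
Bids in order: 53,300 (B) > 48,800 (A) > 29,500 (E) > 10,600 (C) > 7,100 (D) > 6,200 (F)
First-price: B pays what they bid, $53,300.

B pays $53,300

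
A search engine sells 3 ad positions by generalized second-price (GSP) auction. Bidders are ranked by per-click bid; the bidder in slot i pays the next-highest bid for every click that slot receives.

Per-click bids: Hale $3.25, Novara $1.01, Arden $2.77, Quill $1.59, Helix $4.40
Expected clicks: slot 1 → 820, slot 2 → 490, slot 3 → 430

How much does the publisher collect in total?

Total revenue: $4706.00

Per-click bids in order: $4.40 (Helix) > $3.25 (Hale) > $2.77 (Arden) > $1.59 (Quill) > …
Slot 1: Helix pays $3.25 × 820 = $2665.00
Slot 2: Hale pays $2.77 × 490 = $1357.30
Slot 3: Arden pays $1.59 × 430 = $683.70
Total = $4706.00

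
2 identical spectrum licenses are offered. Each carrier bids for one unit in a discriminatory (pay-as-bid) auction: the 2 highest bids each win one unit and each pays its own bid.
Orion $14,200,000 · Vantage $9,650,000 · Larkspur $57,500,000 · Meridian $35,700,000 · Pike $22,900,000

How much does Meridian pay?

Meridian pays $35,700,000

Sorting: 57,500,000 (Larkspur), 35,700,000 (Meridian), 22,900,000 (Pike), 14,200,000 (Orion), …
Top 2: Larkspur, Meridian.
Meridian wins → own bid $35,700,000.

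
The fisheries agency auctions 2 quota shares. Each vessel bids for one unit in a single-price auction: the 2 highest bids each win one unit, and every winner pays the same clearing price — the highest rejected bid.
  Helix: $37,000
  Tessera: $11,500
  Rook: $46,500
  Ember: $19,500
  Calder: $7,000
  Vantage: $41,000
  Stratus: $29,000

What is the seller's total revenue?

Total revenue: $74,000

Bids ranked high→low: 46,500 (Rook), 41,000 (Vantage), 37,000 (Helix), 29,000 (Stratus), …
Winners (2 units): Rook, Vantage.
Highest unsuccessful bid: $37,000 → clearing price.
Total revenue = 2 × $37,000 = $74,000.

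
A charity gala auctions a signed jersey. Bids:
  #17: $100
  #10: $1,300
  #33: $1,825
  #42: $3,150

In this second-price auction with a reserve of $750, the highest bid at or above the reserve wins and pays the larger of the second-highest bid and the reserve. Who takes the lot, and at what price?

Bids in order: 3,150 (#42) > 1,825 (#33) > 1,300 (#10) > 100 (#17)
Highest eligible bid: #42 at $3,150.
Second-highest bid $1,825 exceeds the reserve $750 → payment $1,825.

#42 pays $1,825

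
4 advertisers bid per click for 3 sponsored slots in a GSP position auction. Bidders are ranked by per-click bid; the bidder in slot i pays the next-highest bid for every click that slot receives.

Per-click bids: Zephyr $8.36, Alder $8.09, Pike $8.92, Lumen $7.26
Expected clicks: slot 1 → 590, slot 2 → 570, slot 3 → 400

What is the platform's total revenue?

Total revenue: $12447.70

Sorting advertisers: $8.92 (Pike) > $8.36 (Zephyr) > $8.09 (Alder) > $7.26 (Lumen)
Slot 1: Pike pays $8.36 × 590 = $4932.40
Slot 2: Zephyr pays $8.09 × 570 = $4611.30
Slot 3: Alder pays $7.26 × 400 = $2904.00
Total = $12447.70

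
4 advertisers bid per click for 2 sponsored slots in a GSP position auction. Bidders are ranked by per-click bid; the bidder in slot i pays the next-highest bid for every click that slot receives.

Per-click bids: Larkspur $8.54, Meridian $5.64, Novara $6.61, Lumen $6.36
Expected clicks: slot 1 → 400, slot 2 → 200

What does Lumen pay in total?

Per-click bids in order: $8.54 (Larkspur) > $6.61 (Novara) > $6.36 (Lumen) > …
Lumen ranks below slot 2 → no slot, pays nothing.

Lumen pays $0.00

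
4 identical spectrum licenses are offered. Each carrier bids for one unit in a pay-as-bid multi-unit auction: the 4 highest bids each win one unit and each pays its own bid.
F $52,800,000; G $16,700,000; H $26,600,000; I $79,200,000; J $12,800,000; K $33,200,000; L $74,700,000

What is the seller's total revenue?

Bids ranked high→low: 79,200,000 (I), 74,700,000 (L), 52,800,000 (F), 33,200,000 (K), 26,600,000 (H), 16,700,000 (G), …
Top 4: I, L, F, K.
Total revenue = 79,200,000 + 74,700,000 + 52,800,000 + 33,200,000 = $239,900,000.

Total revenue: $239,900,000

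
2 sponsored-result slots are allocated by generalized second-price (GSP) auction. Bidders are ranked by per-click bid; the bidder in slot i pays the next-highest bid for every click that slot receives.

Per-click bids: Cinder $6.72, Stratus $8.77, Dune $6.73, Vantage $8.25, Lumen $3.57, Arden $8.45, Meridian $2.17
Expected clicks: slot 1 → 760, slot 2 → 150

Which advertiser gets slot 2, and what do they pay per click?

Arden; $8.25 per click

Sorting advertisers: $8.77 (Stratus) > $8.45 (Arden) > $8.25 (Vantage) > …
Slot 2 goes to the second-ranked bidder, Arden, who pays the next bid down: $8.25/click.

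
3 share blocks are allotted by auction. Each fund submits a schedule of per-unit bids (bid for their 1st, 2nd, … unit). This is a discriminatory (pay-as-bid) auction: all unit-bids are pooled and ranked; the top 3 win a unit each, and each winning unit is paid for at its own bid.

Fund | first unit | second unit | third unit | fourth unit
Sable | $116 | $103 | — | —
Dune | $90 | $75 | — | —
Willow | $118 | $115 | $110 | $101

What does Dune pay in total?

Merging the schedules and taking the best 3: 118 (Willow-1), 116 (Sable-1), 115 (Willow-2)
Next rejected bid: $110 (not a price — pay-as-bid).
Dune wins no units.

Dune pays $0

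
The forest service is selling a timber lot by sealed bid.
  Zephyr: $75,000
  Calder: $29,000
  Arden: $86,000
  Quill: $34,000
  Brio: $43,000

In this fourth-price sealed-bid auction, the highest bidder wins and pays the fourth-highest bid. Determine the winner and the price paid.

Sorting bids: 86,000 (Arden) > 75,000 (Zephyr) > 43,000 (Brio) > 34,000 (Quill) > 29,000 (Calder)
Arden is highest; pays the fourth-highest bid, $34,000.

Arden pays $34,000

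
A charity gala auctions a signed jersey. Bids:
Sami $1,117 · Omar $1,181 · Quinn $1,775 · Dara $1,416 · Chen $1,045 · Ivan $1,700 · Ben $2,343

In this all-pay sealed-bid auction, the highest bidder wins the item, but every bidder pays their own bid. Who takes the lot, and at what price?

Ben pays $2,343

Sorting bids: 2,343 (Ben) > 1,775 (Quinn) > 1,700 (Ivan) > 1,416 (Dara) > 1,181 (Omar) > 1,117 (Sami) > …
Ben is highest and takes the item; every bidder forfeits their bid.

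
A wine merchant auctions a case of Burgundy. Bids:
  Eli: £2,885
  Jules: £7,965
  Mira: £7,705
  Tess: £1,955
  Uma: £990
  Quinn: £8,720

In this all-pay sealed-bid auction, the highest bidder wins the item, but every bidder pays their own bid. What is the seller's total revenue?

Total revenue: £30,220

Rule: the highest bidder wins the item, but every bidder pays their own bid.
Sorting bids: 8,720 (Quinn) > 7,965 (Jules) > 7,705 (Mira) > 2,885 (Eli) > 1,955 (Tess) > 990 (Uma)
Every bidder forfeits their bid regardless of winning.
Revenue = 2,885 + 7,965 + 7,705 + 1,955 + 990 + 8,720 = £30,220.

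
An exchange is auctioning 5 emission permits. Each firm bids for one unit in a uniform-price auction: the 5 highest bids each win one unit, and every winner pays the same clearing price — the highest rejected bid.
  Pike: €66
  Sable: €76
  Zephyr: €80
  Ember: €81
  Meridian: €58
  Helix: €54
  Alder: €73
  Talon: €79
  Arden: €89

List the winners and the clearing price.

Arden, Ember, Zephyr, Talon, Sable; each pays €73

Sorting: 89 (Arden), 81 (Ember), 80 (Zephyr), 79 (Talon), 76 (Sable), 73 (Alder), 66 (Pike), …
Winners (5 units): Arden, Ember, Zephyr, Talon, Sable.
Highest unsuccessful bid: €73 → clearing price.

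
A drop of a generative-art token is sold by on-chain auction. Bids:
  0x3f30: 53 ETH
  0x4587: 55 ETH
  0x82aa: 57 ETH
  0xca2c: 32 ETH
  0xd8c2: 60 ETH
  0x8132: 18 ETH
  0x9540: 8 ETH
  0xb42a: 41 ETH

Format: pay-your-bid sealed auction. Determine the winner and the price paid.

0xd8c2 pays 60 ETH

Sorting bids: 60 (0xd8c2) > 57 (0x82aa) > 55 (0x4587) > 53 (0x3f30) > 41 (0xb42a) > 32 (0xca2c) > …
First-price: 0xd8c2 pays what they bid, 60 ETH.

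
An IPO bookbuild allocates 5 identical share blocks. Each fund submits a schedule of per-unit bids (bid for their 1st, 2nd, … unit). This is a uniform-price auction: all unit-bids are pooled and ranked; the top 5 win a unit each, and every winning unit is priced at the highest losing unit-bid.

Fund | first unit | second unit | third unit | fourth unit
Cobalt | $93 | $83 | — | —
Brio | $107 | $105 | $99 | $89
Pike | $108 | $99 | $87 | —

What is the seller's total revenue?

Merging the schedules and taking the best 5: 108 (Pike-1), 107 (Brio-1), 105 (Brio-2), 99 (Brio-3), 99 (Pike-2)
First bid not allocated: $93.
Allocation: Brio 3, Pike 2. Every unit priced at $93.
Revenue = 5 × 93 = $465.

Total revenue: $465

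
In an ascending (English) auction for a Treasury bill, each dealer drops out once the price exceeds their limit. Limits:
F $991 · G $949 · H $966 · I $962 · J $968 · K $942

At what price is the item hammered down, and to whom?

F wins at $968

Limits in order: 991 (F) > 968 (J) > 966 (H) > 962 (I) > 949 (G) > 942 (K)
Once the price passes $968, only F is left; the hammer falls at J's limit of $968.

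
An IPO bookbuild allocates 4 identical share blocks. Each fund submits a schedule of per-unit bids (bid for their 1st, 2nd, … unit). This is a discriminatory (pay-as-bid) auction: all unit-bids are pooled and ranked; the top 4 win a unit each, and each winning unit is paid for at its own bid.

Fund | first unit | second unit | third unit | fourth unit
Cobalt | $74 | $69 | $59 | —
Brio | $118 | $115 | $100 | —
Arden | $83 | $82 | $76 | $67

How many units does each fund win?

Arden 1, Brio 3

Merging the schedules and taking the best 4: 118 (Brio-1), 115 (Brio-2), 100 (Brio-3), 83 (Arden-1)
Next rejected bid: $82 (not a price — pay-as-bid).
Allocation: Arden 1, Brio 3.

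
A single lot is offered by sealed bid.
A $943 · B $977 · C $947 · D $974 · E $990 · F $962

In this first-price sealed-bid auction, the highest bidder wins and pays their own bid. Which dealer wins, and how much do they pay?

E pays $990

Bids in order: 990 (E) > 977 (B) > 974 (D) > 962 (F) > 947 (C) > 943 (A)
First-price: E pays what they bid, $990.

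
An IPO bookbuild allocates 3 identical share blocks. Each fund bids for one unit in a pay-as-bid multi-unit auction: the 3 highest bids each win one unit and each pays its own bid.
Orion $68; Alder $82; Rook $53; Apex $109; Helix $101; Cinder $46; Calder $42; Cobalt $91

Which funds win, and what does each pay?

Apex $109, Helix $101, Cobalt $91

Sorting: 109 (Apex), 101 (Helix), 91 (Cobalt), 82 (Alder), 68 (Orion), …
The 3 highest are Apex, Helix, Cobalt.
Each winner pays its own bid: Apex $109, Helix $101, Cobalt $91.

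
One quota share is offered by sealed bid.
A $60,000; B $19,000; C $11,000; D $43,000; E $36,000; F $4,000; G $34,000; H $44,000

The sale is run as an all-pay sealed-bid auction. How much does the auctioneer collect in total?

Total revenue: $251,000

Sorting bids: 60,000 (A) > 44,000 (H) > 43,000 (D) > 36,000 (E) > 34,000 (G) > 19,000 (B) > …
Every bidder forfeits their bid regardless of winning.
Revenue = 60,000 + 19,000 + 11,000 + 43,000 + 36,000 + 4,000 + 34,000 + 44,000 = $251,000.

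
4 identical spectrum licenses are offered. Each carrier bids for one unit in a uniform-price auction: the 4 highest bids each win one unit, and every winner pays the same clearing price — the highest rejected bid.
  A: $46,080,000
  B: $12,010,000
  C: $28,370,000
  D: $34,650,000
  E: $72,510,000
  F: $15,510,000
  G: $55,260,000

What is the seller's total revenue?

Bids ranked high→low: 72,510,000 (E), 55,260,000 (G), 46,080,000 (A), 34,650,000 (D), 28,370,000 (C), 15,510,000 (F), …
Top 4: E, G, A, D.
Highest unsuccessful bid: $28,370,000 → clearing price.
Total revenue = 4 × $28,370,000 = $113,480,000.

Total revenue: $113,480,000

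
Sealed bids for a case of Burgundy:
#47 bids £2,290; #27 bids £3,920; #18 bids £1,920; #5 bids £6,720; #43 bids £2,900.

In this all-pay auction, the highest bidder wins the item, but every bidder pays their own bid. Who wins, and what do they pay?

Bids ranked: 6,720 (#5) > 3,920 (#27) > 2,900 (#43) > 2,290 (#47) > 1,920 (#18)
#5 wins with the top bid; all bids are sunk regardless.

#5 pays £6,720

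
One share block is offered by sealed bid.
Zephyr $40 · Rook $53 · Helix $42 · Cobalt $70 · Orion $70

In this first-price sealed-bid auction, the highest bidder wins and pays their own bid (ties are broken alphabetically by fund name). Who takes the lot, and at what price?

Cobalt pays $70

Rule: the highest bidder wins and pays their own bid.
Bids ranked: 70 (Cobalt) > 70 (Orion) > 53 (Rook) > 42 (Helix) > 40 (Zephyr)
Cobalt and Orion tie at $70; tie-break gives it to Cobalt.
First-price: Cobalt pays what they bid, $70.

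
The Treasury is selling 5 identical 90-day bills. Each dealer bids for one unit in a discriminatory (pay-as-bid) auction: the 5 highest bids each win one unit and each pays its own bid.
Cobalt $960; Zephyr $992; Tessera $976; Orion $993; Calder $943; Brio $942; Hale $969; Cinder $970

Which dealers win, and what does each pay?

Bids ranked high→low: 993 (Orion), 992 (Zephyr), 976 (Tessera), 970 (Cinder), 969 (Hale), 960 (Cobalt), 943 (Calder), …
The 5 highest are Orion, Zephyr, Tessera, Cinder, Hale.
Each winner pays its own bid: Orion $993, Zephyr $992, Tessera $976, Cinder $970, Hale $969.

Orion $993, Zephyr $992, Tessera $976, Cinder $970, Hale $969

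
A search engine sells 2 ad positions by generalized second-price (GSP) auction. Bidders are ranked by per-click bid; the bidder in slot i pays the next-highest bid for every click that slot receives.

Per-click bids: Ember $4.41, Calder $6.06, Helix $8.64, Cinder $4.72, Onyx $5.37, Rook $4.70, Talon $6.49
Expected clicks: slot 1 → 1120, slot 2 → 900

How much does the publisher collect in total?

Per-click bids in order: $8.64 (Helix) > $6.49 (Talon) > $6.06 (Calder) > …
Slot 1: Helix pays $6.49 × 1120 = $7268.80
Slot 2: Talon pays $6.06 × 900 = $5454.00
Total = $12722.80

Total revenue: $12722.80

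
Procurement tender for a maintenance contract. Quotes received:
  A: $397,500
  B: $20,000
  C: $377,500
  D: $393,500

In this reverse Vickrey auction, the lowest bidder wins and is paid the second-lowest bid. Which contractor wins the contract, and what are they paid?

B is paid $377,500

Rule: the lowest bidder wins and is paid the second-lowest bid.
Bids ranked: 20,000 (B) < 377,500 (C) < 393,500 (D) < 397,500 (A)
Second-price: B is paid C's bid of $377,500.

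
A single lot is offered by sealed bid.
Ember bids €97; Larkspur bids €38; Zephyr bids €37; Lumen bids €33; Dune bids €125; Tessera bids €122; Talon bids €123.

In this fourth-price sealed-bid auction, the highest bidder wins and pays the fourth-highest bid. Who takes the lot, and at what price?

Dune pays €97

Rule: the highest bidder wins and pays the fourth-highest bid.
Sorting bids: 125 (Dune) > 123 (Talon) > 122 (Tessera) > 97 (Ember) > 38 (Larkspur) > 37 (Zephyr) > …
Dune is highest; pays the fourth-highest bid, €97.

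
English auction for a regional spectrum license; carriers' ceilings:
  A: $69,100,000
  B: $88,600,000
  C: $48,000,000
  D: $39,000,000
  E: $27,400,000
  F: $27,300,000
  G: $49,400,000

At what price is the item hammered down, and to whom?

B wins at $69,100,000

Sorting limits: 88,600,000 (B) > 69,100,000 (A) > 49,400,000 (G) > 48,000,000 (C) > 39,000,000 (D) > 27,400,000 (E) > …
A is the last rival to drop out, at $69,100,000; B remains and wins at that price.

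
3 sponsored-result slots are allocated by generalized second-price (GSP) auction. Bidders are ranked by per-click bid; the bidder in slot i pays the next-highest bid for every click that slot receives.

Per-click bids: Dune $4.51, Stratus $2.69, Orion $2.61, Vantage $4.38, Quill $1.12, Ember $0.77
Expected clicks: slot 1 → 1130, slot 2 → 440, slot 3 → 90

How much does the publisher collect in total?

Per-click bids in order: $4.51 (Dune) > $4.38 (Vantage) > $2.69 (Stratus) > $2.61 (Orion) > …
Slot 1: Dune pays $4.38 × 1130 = $4949.40
Slot 2: Vantage pays $2.69 × 440 = $1183.60
Slot 3: Stratus pays $2.61 × 90 = $234.90
Total = $6367.90

Total revenue: $6367.90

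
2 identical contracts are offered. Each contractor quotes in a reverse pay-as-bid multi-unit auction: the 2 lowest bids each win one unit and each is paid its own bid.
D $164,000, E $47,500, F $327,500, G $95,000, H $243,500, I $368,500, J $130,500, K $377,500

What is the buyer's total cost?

Total cost: $142,500

Ordering the bids: 47,500 (E), 95,000 (G), 130,500 (J), 164,000 (D), …
Winners (2 units): E, G.
Total cost = 47,500 + 95,000 = $142,500.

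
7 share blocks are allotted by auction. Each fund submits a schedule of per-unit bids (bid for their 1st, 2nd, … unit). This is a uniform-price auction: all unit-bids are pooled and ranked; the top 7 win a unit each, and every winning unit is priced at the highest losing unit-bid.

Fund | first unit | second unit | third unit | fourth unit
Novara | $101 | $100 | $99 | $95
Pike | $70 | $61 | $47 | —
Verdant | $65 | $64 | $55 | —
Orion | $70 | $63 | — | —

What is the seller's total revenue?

Merging the schedules and taking the best 7: 101 (Novara-1), 100 (Novara-2), 99 (Novara-3), 95 (Novara-4), 70 (Pike-1), 70 (Orion-1), 65 (Verdant-1)
The (k+1)-th unit-bid is $64.
Allocation: Novara 4, Orion 1, Pike 1, Verdant 1. Every unit priced at $64.
Revenue = 7 × 64 = $448.

Total revenue: $448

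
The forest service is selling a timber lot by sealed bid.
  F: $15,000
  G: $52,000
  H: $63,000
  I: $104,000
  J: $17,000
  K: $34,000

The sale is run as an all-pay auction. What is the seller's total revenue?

Total revenue: $285,000

All-pay auction: the highest bidder wins the item, but every bidder pays their own bid.
Bids ranked: 104,000 (I) > 63,000 (H) > 52,000 (G) > 34,000 (K) > 17,000 (J) > 15,000 (F)
Every bidder forfeits their bid regardless of winning.
Revenue = 15,000 + 52,000 + 63,000 + 104,000 + 17,000 + 34,000 = $285,000.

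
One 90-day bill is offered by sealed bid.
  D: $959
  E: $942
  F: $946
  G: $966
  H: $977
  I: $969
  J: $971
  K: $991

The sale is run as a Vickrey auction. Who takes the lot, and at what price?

Vickrey auction: the highest bidder wins and pays the second-highest bid.
Sorting bids: 991 (K) > 977 (H) > 971 (J) > 969 (I) > 966 (G) > 959 (D) > …
K is highest; pays the second-highest bid, $977.

K pays $977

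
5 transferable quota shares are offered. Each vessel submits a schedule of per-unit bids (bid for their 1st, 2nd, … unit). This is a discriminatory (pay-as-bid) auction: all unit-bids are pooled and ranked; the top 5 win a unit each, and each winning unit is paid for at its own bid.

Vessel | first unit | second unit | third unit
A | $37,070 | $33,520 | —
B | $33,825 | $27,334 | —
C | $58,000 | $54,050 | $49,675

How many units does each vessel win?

A 1, B 1, C 3

Pooled unit-bids ranked (top 5): 58,000 (C-1), 54,050 (C-2), 49,675 (C-3), 37,070 (A-1), 33,825 (B-1)
Next rejected bid: $33,520 (not a price — pay-as-bid).
Allocation: A 1, B 1, C 3.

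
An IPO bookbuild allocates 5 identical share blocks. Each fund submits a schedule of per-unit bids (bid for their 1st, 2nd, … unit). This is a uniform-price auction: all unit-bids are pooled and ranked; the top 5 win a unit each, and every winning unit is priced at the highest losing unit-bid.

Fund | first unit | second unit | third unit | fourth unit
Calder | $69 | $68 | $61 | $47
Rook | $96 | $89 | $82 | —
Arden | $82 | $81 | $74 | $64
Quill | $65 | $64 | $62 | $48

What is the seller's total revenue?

Total revenue: $370

Merging the schedules and taking the best 5: 96 (Rook-1), 89 (Rook-2), 82 (Rook-3), 82 (Arden-1), 81 (Arden-2)
First bid not allocated: $74.
Allocation: Arden 2, Rook 3. Every unit priced at $74.
Revenue = 5 × 74 = $370.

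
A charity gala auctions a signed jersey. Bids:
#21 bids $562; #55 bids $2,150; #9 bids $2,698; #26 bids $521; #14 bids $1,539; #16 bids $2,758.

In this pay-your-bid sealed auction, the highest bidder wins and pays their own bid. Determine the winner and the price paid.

Bids in order: 2,758 (#16) > 2,698 (#9) > 2,150 (#55) > 1,539 (#14) > 562 (#21) > 521 (#26)
#16 is highest → pays own bid, $2,758.

#16 pays $2,758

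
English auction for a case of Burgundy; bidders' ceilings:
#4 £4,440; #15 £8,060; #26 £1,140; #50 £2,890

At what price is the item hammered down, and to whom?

Limits in order: 8,060 (#15) > 4,440 (#4) > 2,890 (#50) > 1,140 (#26)
Once the price passes £4,440, only #15 is left; the hammer falls at #4's limit of £4,440.

#15 wins at £4,440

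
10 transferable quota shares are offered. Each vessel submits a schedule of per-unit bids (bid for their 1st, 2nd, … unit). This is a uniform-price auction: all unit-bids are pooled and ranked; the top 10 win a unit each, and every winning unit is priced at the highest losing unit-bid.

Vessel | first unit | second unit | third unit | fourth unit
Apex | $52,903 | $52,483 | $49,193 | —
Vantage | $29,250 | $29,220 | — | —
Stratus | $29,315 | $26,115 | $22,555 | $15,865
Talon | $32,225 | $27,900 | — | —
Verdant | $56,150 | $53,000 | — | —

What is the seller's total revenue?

Total revenue: $261,150

Merging the schedules and taking the best 10: 56,150 (Verdant-1), 53,000 (Verdant-2), 52,903 (Apex-1), 52,483 (Apex-2), 49,193 (Apex-3), 32,225 (Talon-1), 29,315 (Stratus-1), 29,250 (Vantage-1), 29,220 (Vantage-2), 27,900 (Talon-2)
Highest rejected unit-bid = $26,115.
Allocation: Apex 3, Stratus 1, Talon 2, Vantage 2, Verdant 2. Every unit priced at $26,115.
Revenue = 10 × 26,115 = $261,150.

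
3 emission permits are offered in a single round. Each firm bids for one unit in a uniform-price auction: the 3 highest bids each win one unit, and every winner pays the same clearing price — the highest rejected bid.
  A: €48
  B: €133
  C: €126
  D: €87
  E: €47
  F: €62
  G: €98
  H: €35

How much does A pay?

A pays €0

Bids ranked high→low: 133 (B), 126 (C), 98 (G), 87 (D), 62 (F), …
Top 3: B, C, G.
Clearing price = highest rejected bid = €87.
A does not win → pays €0.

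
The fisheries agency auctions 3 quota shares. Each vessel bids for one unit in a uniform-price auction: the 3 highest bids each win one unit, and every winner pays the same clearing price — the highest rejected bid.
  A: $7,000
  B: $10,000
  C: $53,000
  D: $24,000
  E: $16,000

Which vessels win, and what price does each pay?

Sorting: 53,000 (C), 24,000 (D), 16,000 (E), 10,000 (B), 7,000 (A)
Winners (3 units): C, D, E.
First losing bid is B's $10,000, which sets the uniform price.

C, D, E; each pays $10,000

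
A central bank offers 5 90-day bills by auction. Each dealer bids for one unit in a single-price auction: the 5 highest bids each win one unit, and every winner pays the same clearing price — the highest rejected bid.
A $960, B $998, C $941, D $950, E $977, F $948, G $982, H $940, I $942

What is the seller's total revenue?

Total revenue: $4,740

Bids ranked high→low: 998 (B), 982 (G), 977 (E), 960 (A), 950 (D), 948 (F), 942 (I), …
Top 5: B, G, E, A, D.
First losing bid is F's $948, which sets the uniform price.
Total revenue = 5 × $948 = $4,740.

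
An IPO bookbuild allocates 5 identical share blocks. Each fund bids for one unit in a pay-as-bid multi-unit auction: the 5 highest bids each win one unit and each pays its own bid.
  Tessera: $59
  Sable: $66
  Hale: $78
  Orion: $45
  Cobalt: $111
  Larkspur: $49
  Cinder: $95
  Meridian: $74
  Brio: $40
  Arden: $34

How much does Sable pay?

Bids ranked high→low: 111 (Cobalt), 95 (Cinder), 78 (Hale), 74 (Meridian), 66 (Sable), 59 (Tessera), 49 (Larkspur), …
Winners (5 units): Cobalt, Cinder, Hale, Meridian, Sable.
Sable wins → own bid $66.

Sable pays $66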